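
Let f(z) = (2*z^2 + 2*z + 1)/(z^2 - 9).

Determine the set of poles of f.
The singularities of f are the zeros of the denominator. Factoring,
  z^2 - 9 = (z - 3)*(z + 3)
so the candidates are z = 3, z = -3.

Check the numerator P(z) = 2*z^2 + 2*z + 1 at each one:
  P(3) = 25 ≠ 0, so z = 3 is a (simple) pole.
  P(-3) = 13 ≠ 0, so z = -3 is a (simple) pole.

Poles of f: {-3, 3}

Final answer: {-3, 3}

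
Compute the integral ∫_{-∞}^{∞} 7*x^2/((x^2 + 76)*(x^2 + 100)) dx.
Let f(z) = 7*z^2/((z^2 + 76)*(z^2 + 100)). The denominator has no real zeros and deg Q - deg P = 2 ≥ 2, so the integral of f over the upper semicircle |z| = R tends to 0 as R → ∞. Closing the contour in the upper half-plane,
  ∫_{-∞}^{∞} f(x) dx = 2πi · Σ Res(f, z_k)  over the poles with Im z_k > 0.

Zeros of the denominator: z^2 + 100 = 0 gives z = ±10*I; z^2 + 76 = 0 gives z = ±2*sqrt(19)*I.
Upper half-plane: z = 10*I, z = 2*sqrt(19)*I (simple).

Each pole is a simple zero of Q(z) = z^4 + 176*z^2 + 7600, so Res(f, z₀) = P(z₀)/Q'(z₀) with P(z) = 7*z^2, Q'(z) = 4*z^3 + 352*z:
  Res(f, 10*I) = (-700)/(-480*I) = -35*I/24
  Res(f, 2*sqrt(19)*I) = (-532)/(96*sqrt(19)*I) = 7*sqrt(19)*I/24

Sum of residues: 7*I*(-5 + sqrt(19))/24
∫_{-∞}^{∞} f(x) dx = 2πi · (7*I*(-5 + sqrt(19))/24) = 7*pi*(5 - sqrt(19))/12

Final answer: 7*pi*(5 - sqrt(19))/12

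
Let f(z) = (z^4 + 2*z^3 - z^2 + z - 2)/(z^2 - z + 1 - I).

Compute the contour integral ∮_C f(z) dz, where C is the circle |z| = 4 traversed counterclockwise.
By the residue theorem, ∮_C f(z) dz = 2πi · (sum of the residues of f at the poles inside |z| = 4).

The denominator factors as (z + I)*(z - 1 - I), so the singularities of f are simple poles at z = -I, z = 1 + I.
  |-I|² = 1 < 16 = 4², so this pole is inside the contour.
  |1 + I|² = 2 < 16 = 4², so this pole is inside the contour.

With P(z) = z^4 + 2*z^3 - z^2 + z - 2 and Q(z) = z^2 - z + 1 - I, each pole is simple, so Res(f, z₀) = P(z₀)/Q'(z₀) with Q'(z) = 2*z - 1.
  Res(f, -I) = P(-I)/Q'(-I) = (I)/(-1 - 2*I) = -2/5 - I/5
  Res(f, 1 + I) = P(1 + I)/Q'(1 + I) = (-9 + 3*I)/(1 + 2*I) = -3/5 + 21*I/5

Sum of residues inside C: -1 + 4*I
∮_C f(z) dz = 2πi · (-1 + 4*I) = pi*(-8 - 2*I)

Final answer: pi*(-8 - 2*I)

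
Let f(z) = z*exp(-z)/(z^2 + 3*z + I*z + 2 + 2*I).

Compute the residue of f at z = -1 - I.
Write f(z) = P(z)/Q(z) with P(z) = z*exp(-z) and Q(z) = z^2 + 3*z + I*z + 2 + 2*I.
The denominator factors as Q(z) = (z + 2)*(z + 1 + I), so z = -1 - I is a simple zero of Q and P is analytic there; z = -1 - I is therefore a simple pole and
  Res(f, z₀) = P(z₀)/Q'(z₀).

Q'(z) = 2*z + 3 + I, so Q'(-1 - I) = 1 - I.
P(-1 - I) = (-1 - I)*exp(1 + I).

Res(f, -1 - I) = ((-1 - I)*exp(1 + I))/(1 - I) = -I*exp(1 + I)

Final answer: -I*exp(1 + I)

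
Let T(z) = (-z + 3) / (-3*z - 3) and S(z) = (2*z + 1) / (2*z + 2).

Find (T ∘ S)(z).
(-4*z - 5)/(12*z + 9)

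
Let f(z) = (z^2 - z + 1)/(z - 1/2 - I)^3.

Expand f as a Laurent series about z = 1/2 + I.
Put w = z - (1/2 + I), i.e. z = w + 1/2 + I. The denominator is w^3, so it suffices to rewrite the numerator in powers of w.

P(z) = z^2 - z + 1
P(w + 1/2 + I) = -1/4 + 2*I*w + w^2

Dividing each term by w^3:
  f = -1/(4*w^3) + 2*I/w^2 + 1/w

Substituting back w = z - 1/2 - I:
  f(z) = -1/(4*(z - 1/2 - I)^3) + 2*I/(z - 1/2 - I)^2 + 1/(z - 1/2 - I)

The series is finite because the numerator is a polynomial; the negative powers form the principal part, and the coefficient of 1/(z - 1/2 - I) gives Res(f, 1/2 + I) = 1.

Final answer: -1/(4*(z - 1/2 - I)^3) + 2*I/(z - 1/2 - I)^2 + 1/(z - 1/2 - I)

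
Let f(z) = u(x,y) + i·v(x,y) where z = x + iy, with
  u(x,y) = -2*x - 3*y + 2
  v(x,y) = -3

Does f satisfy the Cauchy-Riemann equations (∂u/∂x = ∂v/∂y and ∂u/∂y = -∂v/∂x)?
∂u/∂x = -2
∂v/∂y = 0
∂u/∂y = -3
∂v/∂x = 0
∂u/∂x ≠ ∂v/∂y and ∂u/∂y ≠ -∂v/∂x; the Cauchy-Riemann equations are not satisfied, so f is not analytic.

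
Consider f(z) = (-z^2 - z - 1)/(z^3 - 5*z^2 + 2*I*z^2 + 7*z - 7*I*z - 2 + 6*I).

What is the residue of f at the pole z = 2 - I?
Write f(z) = P(z)/Q(z) with P(z) = -z^2 - z - 1 and Q(z) = z^3 - 5*z^2 + 2*I*z^2 + 7*z - 7*I*z - 2 + 6*I.
The denominator factors as Q(z) = (z - 2)*(z - 2 + I)*(z - 1 + I), so z = 2 - I is a simple zero of Q and P is analytic there; z = 2 - I is therefore a simple pole and
  Res(f, z₀) = P(z₀)/Q'(z₀).

Q'(z) = 3*z^2 - 10*z + 4*I*z + 7 - 7*I, so Q'(2 - I) = -I.
P(2 - I) = -6 + 5*I.

Res(f, 2 - I) = (-6 + 5*I)/(-I) = -5 - 6*I

Final answer: -5 - 6*I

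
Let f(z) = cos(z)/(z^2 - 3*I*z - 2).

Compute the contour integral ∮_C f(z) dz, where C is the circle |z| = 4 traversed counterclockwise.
By the residue theorem, ∮_C f(z) dz = 2πi · (sum of the residues of f at the poles inside |z| = 4).

The denominator factors as (z - 2*I)*(z - I), so the singularities of f are simple poles at z = 2*I, z = I.
  |2*I|² = 4 < 16 = 4², so this pole is inside the contour.
  |I|² = 1 < 16 = 4², so this pole is inside the contour.

With P(z) = cos(z) and Q(z) = z^2 - 3*I*z - 2, each pole is simple, so Res(f, z₀) = P(z₀)/Q'(z₀) with Q'(z) = 2*z - 3*I.
  Res(f, 2*I) = P(2*I)/Q'(2*I) = (cosh(2))/(I) = -I*cosh(2)
  Res(f, I) = P(I)/Q'(I) = (cosh(1))/(-I) = I*cosh(1)

Sum of residues inside C: -I*cosh(2) + I*cosh(1)
∮_C f(z) dz = 2πi · (-I*cosh(2) + I*cosh(1)) = -2*pi*cosh(1) + 2*pi*cosh(2)

Final answer: -2*pi*cosh(1) + 2*pi*cosh(2)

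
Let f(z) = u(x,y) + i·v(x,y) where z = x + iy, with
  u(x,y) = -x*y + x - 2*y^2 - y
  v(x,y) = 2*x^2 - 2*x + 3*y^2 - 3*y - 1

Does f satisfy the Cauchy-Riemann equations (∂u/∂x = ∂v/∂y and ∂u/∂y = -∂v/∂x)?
∂u/∂x = 1 - y
∂v/∂y = 6*y - 3
∂u/∂y = -x - 4*y - 1
∂v/∂x = 4*x - 2
∂u/∂x ≠ ∂v/∂y and ∂u/∂y ≠ -∂v/∂x; the Cauchy-Riemann equations are not satisfied, so f is not analytic.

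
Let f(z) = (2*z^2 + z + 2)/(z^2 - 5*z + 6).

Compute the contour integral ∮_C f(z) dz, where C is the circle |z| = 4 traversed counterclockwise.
By the residue theorem, ∮_C f(z) dz = 2πi · (sum of the residues of f at the poles inside |z| = 4).

The denominator factors as (z - 3)*(z - 2), so the singularities of f are simple poles at z = 3, z = 2.
  |3|² = 9 < 16 = 4², so this pole is inside the contour.
  |2|² = 4 < 16 = 4², so this pole is inside the contour.

With P(z) = 2*z^2 + z + 2 and Q(z) = z^2 - 5*z + 6, each pole is simple, so Res(f, z₀) = P(z₀)/Q'(z₀) with Q'(z) = 2*z - 5.
  Res(f, 3) = P(3)/Q'(3) = (23)/(1) = 23
  Res(f, 2) = P(2)/Q'(2) = (12)/(-1) = -12

Sum of residues inside C: 11
∮_C f(z) dz = 2πi · (11) = 22*I*pi

Final answer: 22*I*pi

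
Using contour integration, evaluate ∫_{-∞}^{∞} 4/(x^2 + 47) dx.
4*sqrt(47)*pi/47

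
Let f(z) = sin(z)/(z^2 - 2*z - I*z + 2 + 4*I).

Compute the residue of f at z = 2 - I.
Write f(z) = P(z)/Q(z) with P(z) = sin(z) and Q(z) = z^2 - 2*z - I*z + 2 + 4*I.
The denominator factors as Q(z) = (z - 2*I)*(z - 2 + I), so z = 2 - I is a simple zero of Q and P is analytic there; z = 2 - I is therefore a simple pole and
  Res(f, z₀) = P(z₀)/Q'(z₀).

Q'(z) = 2*z - 2 - I, so Q'(2 - I) = 2 - 3*I.
P(2 - I) = sin(2 - I).

Res(f, 2 - I) = (sin(2 - I))/(2 - 3*I) = (2/13 + 3*I/13)*sin(2 - I)

Final answer: (2/13 + 3*I/13)*sin(2 - I)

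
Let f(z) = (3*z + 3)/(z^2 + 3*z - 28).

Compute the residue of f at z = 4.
Write f(z) = P(z)/Q(z) with P(z) = 3*z + 3 and Q(z) = z^2 + 3*z - 28.
The denominator factors as Q(z) = (z - 4)*(z + 7), so z = 4 is a simple zero of Q and P is analytic there; z = 4 is therefore a simple pole and
  Res(f, z₀) = P(z₀)/Q'(z₀).

Q'(z) = 2*z + 3, so Q'(4) = 11.
P(4) = 15.

Res(f, 4) = (15)/(11) = 15/11

Final answer: 15/11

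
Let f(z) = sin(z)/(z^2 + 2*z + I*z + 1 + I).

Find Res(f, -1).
Write f(z) = P(z)/Q(z) with P(z) = sin(z) and Q(z) = z^2 + 2*z + I*z + 1 + I.
The denominator factors as Q(z) = (z + 1)*(z + 1 + I), so z = -1 is a simple zero of Q and P is analytic there; z = -1 is therefore a simple pole and
  Res(f, z₀) = P(z₀)/Q'(z₀).

Q'(z) = 2*z + 2 + I, so Q'(-1) = I.
P(-1) = -sin(1).

Res(f, -1) = (-sin(1))/(I) = I*sin(1)

Final answer: I*sin(1)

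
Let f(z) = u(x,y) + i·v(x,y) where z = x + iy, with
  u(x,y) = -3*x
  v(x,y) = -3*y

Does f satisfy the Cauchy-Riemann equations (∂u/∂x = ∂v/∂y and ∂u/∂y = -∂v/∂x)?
∂u/∂x = -3
∂v/∂y = -3
∂u/∂y = 0
∂v/∂x = 0
∂u/∂x = ∂v/∂y and ∂u/∂y = -∂v/∂x hold identically; f is analytic.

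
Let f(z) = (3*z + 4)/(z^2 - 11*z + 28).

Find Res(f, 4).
Write f(z) = P(z)/Q(z) with P(z) = 3*z + 4 and Q(z) = z^2 - 11*z + 28.
The denominator factors as Q(z) = (z - 7)*(z - 4), so z = 4 is a simple zero of Q and P is analytic there; z = 4 is therefore a simple pole and
  Res(f, z₀) = P(z₀)/Q'(z₀).

Q'(z) = 2*z - 11, so Q'(4) = -3.
P(4) = 16.

Res(f, 4) = (16)/(-3) = -16/3

Final answer: -16/3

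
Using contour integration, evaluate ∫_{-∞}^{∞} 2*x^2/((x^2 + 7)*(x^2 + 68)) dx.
2*pi*(-sqrt(7) + 2*sqrt(17))/61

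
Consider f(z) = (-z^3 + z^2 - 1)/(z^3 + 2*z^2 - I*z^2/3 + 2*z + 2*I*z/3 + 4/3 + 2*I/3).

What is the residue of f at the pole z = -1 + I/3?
Write f(z) = P(z)/Q(z) with P(z) = -z^3 + z^2 - 1 and Q(z) = z^3 + 2*z^2 - I*z^2/3 + 2*z + 2*I*z/3 + 4/3 + 2*I/3.
The denominator factors as Q(z) = (z + 1 - I)*(z + I)*(z + 1 - I/3), so z = -1 + I/3 is a simple zero of Q and P is analytic there; z = -1 + I/3 is therefore a simple pole and
  Res(f, z₀) = P(z₀)/Q'(z₀).

Q'(z) = 3*z^2 + 4*z - 2*I*z/3 + 2 + 2*I/3, so Q'(-1 + I/3) = 8/9 + 2*I/3.
P(-1 + I/3) = 5/9 - 44*I/27.

Res(f, -1 + I/3) = (5/9 - 44*I/27)/(8/9 + 2*I/3) = -12/25 - 221*I/150

Final answer: -12/25 - 221*I/150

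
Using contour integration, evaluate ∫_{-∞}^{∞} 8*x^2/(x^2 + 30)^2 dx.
2*sqrt(30)*pi/15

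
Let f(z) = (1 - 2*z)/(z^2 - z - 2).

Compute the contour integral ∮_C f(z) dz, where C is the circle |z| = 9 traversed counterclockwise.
By the residue theorem, ∮_C f(z) dz = 2πi · (sum of the residues of f at the poles inside |z| = 9).

The denominator factors as (z + 1)*(z - 2), so the singularities of f are simple poles at z = -1, z = 2.
  |-1|² = 1 < 81 = 9², so this pole is inside the contour.
  |2|² = 4 < 81 = 9², so this pole is inside the contour.

With P(z) = 1 - 2*z and Q(z) = z^2 - z - 2, each pole is simple, so Res(f, z₀) = P(z₀)/Q'(z₀) with Q'(z) = 2*z - 1.
  Res(f, -1) = P(-1)/Q'(-1) = (3)/(-3) = -1
  Res(f, 2) = P(2)/Q'(2) = (-3)/(3) = -1

Sum of residues inside C: -2
∮_C f(z) dz = 2πi · (-2) = -4*I*pi

Final answer: -4*I*pi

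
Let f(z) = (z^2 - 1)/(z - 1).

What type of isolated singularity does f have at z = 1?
The numerator vanishes at z = 1 ((1)^2 = 1), so it is divisible by z - 1:
  z^2 - 1 = (z - 1)*(z + 1)
Hence for z ≠ 1, f(z) = z + 1, a polynomial, and lim_{z→1} f(z) = 2 is finite.
So the singularity is removable.

Final answer: removable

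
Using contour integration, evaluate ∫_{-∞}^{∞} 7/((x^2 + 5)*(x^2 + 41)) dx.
Let f(z) = 7/((z^2 + 5)*(z^2 + 41)). The denominator has no real zeros and deg Q - deg P = 4 ≥ 2, so the integral of f over the upper semicircle |z| = R tends to 0 as R → ∞. Closing the contour in the upper half-plane,
  ∫_{-∞}^{∞} f(x) dx = 2πi · Σ Res(f, z_k)  over the poles with Im z_k > 0.

Zeros of the denominator: z^2 + 5 = 0 gives z = ±sqrt(5)*I; z^2 + 41 = 0 gives z = ±sqrt(41)*I.
Upper half-plane: z = sqrt(41)*I, z = sqrt(5)*I (simple).

Each pole is a simple zero of Q(z) = z^4 + 46*z^2 + 205, so Res(f, z₀) = P(z₀)/Q'(z₀) with P(z) = 7, Q'(z) = 4*z^3 + 92*z:
  Res(f, sqrt(41)*I) = (7)/(-72*sqrt(41)*I) = 7*sqrt(41)*I/2952
  Res(f, sqrt(5)*I) = (7)/(72*sqrt(5)*I) = -7*sqrt(5)*I/360

Sum of residues: 7*I*(-41*sqrt(5) + 5*sqrt(41))/14760
∫_{-∞}^{∞} f(x) dx = 2πi · (7*I*(-41*sqrt(5) + 5*sqrt(41))/14760) = 7*pi*(-5*sqrt(41) + 41*sqrt(5))/7380

Final answer: 7*pi*(-5*sqrt(41) + 41*sqrt(5))/7380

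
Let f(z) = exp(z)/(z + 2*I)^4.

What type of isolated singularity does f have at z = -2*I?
Write f(z) = g(z)/(z + 2*I)^4 with g(z) = exp(z).
g is entire and g(-2*I) = exp(-2*I) ≠ 0, so no factor of (z + 2*I) cancels: the Laurent expansion of f about z = -2*I starts at the power -4, i.e. lim_{z→z₀} (z - z₀)^4 f(z) = exp(-2*I) is finite and nonzero.
So z = -2*I is a pole of order 4.

Final answer: pole of order 4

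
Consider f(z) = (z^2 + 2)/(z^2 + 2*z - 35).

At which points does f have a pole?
The singularities of f are the zeros of the denominator. Factoring,
  z^2 + 2*z - 35 = (z + 7)*(z - 5)
so the candidates are z = -7, z = 5.

Check the numerator P(z) = z^2 + 2 at each one:
  P(-7) = 51 ≠ 0, so z = -7 is a (simple) pole.
  P(5) = 27 ≠ 0, so z = 5 is a (simple) pole.

Poles of f: {-7, 5}

Final answer: {-7, 5}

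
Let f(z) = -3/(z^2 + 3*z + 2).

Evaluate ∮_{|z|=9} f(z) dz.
0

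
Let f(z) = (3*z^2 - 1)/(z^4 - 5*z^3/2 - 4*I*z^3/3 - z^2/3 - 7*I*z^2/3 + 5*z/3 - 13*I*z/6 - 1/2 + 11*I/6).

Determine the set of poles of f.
The singularities of f are the zeros of the denominator. Factoring,
  z^4 - 5*z^3/2 - 4*I*z^3/3 - z^2/3 - 7*I*z^2/3 + 5*z/3 - 13*I*z/6 - 1/2 + 11*I/6 = (z + 1 - I/3)*(z - 1/2)*(z - 3 - 2*I)*(z + I)
so the candidates are z = -1 + I/3, z = 1/2, z = 3 + 2*I, z = -I.

Check the numerator P(z) = 3*z^2 - 1 at each one:
  P(-1 + I/3) = 5/3 - 2*I ≠ 0, so z = -1 + I/3 is a (simple) pole.
  P(1/2) = -1/4 ≠ 0, so z = 1/2 is a (simple) pole.
  P(3 + 2*I) = 14 + 36*I ≠ 0, so z = 3 + 2*I is a (simple) pole.
  P(-I) = -4 ≠ 0, so z = -I is a (simple) pole.

Poles of f: {-1 + I/3, -I, 1/2, 3 + 2*I}

Final answer: {-1 + I/3, -I, 1/2, 3 + 2*I}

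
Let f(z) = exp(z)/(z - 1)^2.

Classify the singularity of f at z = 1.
Write f(z) = g(z)/(z - 1)^2 with g(z) = exp(z).
g is entire and g(1) = exp(1) ≠ 0, so no factor of (z - 1) cancels: the Laurent expansion of f about z = 1 starts at the power -2, i.e. lim_{z→z₀} (z - z₀)^2 f(z) = exp(1) is finite and nonzero.
So z = 1 is a pole of order 2.

Final answer: pole of order 2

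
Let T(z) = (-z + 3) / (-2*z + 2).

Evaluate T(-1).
1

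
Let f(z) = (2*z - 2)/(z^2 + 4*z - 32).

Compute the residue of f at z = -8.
Write f(z) = P(z)/Q(z) with P(z) = 2*z - 2 and Q(z) = z^2 + 4*z - 32.
The denominator factors as Q(z) = (z + 8)*(z - 4), so z = -8 is a simple zero of Q and P is analytic there; z = -8 is therefore a simple pole and
  Res(f, z₀) = P(z₀)/Q'(z₀).

Q'(z) = 2*z + 4, so Q'(-8) = -12.
P(-8) = -18.

Res(f, -8) = (-18)/(-12) = 3/2

Final answer: 3/2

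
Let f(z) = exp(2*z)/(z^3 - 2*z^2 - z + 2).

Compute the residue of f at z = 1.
-exp(2)/2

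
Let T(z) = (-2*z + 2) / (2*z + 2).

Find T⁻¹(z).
Set w = T(z) = (-2*z + 2) / (2*z + 2) and solve for z:
  w*(2*z + 2) = -2*z + 2
  2*w + z*(2*w + 2) - 2 = 0
  z*(2*w + 2) = 2 - 2*w
  z = (2*w - 2)/(-2*w - 2)
Renaming the variable, T⁻¹(z) = (2*z - 2)/(-2*z - 2) = (-z + 1)/(z + 1).
(Check: ad - bc = -8 ≠ 0, so T is invertible.)

Final answer: (-z + 1)/(z + 1)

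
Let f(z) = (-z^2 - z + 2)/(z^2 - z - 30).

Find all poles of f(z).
The singularities of f are the zeros of the denominator. Factoring,
  z^2 - z - 30 = (z + 5)*(z - 6)
so the candidates are z = -5, z = 6.

Check the numerator P(z) = -z^2 - z + 2 at each one:
  P(-5) = -18 ≠ 0, so z = -5 is a (simple) pole.
  P(6) = -40 ≠ 0, so z = 6 is a (simple) pole.

Poles of f: {-5, 6}

Final answer: {-5, 6}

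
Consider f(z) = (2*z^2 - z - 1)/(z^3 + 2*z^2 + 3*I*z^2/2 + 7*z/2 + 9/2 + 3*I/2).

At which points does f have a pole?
{-1 - 2*I, -1 - I, 3*I/2}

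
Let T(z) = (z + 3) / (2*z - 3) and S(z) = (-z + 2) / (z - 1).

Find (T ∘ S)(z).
(T ∘ S)(z) = T(S(z)) = ((1)*S(z) + (3))/((2)*S(z) + (-3)). Multiply numerator and denominator by z - 1:
  numerator:   (1)*(-z + 2) + (3)*(z - 1) = 2*z - 1
  denominator: (2)*(-z + 2) + (-3)*(z - 1) = -5*z + 7
(T ∘ S)(z) = (2*z - 1)/(-5*z + 7) = (-2*z + 1)/(5*z - 7)

Final answer: (-2*z + 1)/(5*z - 7)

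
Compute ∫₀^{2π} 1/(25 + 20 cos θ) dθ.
2*pi/15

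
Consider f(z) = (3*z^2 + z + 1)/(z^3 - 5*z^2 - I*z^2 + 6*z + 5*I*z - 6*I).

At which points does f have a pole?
The singularities of f are the zeros of the denominator. Factoring,
  z^3 - 5*z^2 - I*z^2 + 6*z + 5*I*z - 6*I = (z - 2)*(z - I)*(z - 3)
so the candidates are z = 2, z = I, z = 3.

Check the numerator P(z) = 3*z^2 + z + 1 at each one:
  P(2) = 15 ≠ 0, so z = 2 is a (simple) pole.
  P(I) = -2 + I ≠ 0, so z = I is a (simple) pole.
  P(3) = 31 ≠ 0, so z = 3 is a (simple) pole.

Poles of f: {I, 2, 3}

Final answer: {I, 2, 3}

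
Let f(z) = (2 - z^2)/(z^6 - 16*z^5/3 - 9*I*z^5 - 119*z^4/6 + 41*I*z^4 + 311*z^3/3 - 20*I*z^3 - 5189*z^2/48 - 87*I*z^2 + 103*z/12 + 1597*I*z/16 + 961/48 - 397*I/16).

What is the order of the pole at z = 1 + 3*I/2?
Factor the denominator:
  z^6 - 16*z^5/3 - 9*I*z^5 - 119*z^4/6 + 41*I*z^4 + 311*z^3/3 - 20*I*z^3 - 5189*z^2/48 - 87*I*z^2 + 103*z/12 + 1597*I*z/16 + 961/48 - 397*I/16 = (z - 1 - 3*I/2)^4*(z - 1/3 - 3*I)*(z - 1)

The numerator P(z) = 2 - z^2 has P(1 + 3*I/2) = 13/4 - 3*I ≠ 0, so no factor of (z - 1 - 3*I/2) cancels.
Near z = 1 + 3*I/2 we can therefore write f(z) = g(z)/(z - 1 - 3*I/2)^4 with g analytic at 1 + 3*I/2 and g(1 + 3*I/2) ≠ 0 (g is the numerator divided by the remaining denominator factors).

Hence z = 1 + 3*I/2 is a pole of order 4.

Final answer: 4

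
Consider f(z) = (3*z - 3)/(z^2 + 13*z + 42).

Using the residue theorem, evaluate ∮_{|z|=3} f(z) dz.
By the residue theorem, ∮_C f(z) dz = 2πi · (sum of the residues of f at the poles inside |z| = 3).

The denominator factors as (z + 7)*(z + 6), so the singularities of f are simple poles at z = -7, z = -6.
  |-7|² = 49 > 9 = 3², so this pole is outside the contour.
  |-6|² = 36 > 9 = 3², so this pole is outside the contour.

No pole lies inside the contour, so f is analytic on and inside C and the integral is 0 (Cauchy's theorem).

Final answer: 0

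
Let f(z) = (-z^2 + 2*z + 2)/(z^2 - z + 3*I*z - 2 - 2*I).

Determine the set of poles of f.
The singularities of f are the zeros of the denominator. Factoring,
  z^2 - z + 3*I*z - 2 - 2*I = (z + 2*I)*(z - 1 + I)
so the candidates are z = -2*I, z = 1 - I.

Check the numerator P(z) = -z^2 + 2*z + 2 at each one:
  P(-2*I) = 6 - 4*I ≠ 0, so z = -2*I is a (simple) pole.
  P(1 - I) = 4 ≠ 0, so z = 1 - I is a (simple) pole.

Poles of f: {-2*I, 1 - I}

Final answer: {-2*I, 1 - I}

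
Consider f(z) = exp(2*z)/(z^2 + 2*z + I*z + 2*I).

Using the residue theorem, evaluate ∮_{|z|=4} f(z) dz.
By the residue theorem, ∮_C f(z) dz = 2πi · (sum of the residues of f at the poles inside |z| = 4).

The denominator factors as (z + I)*(z + 2), so the singularities of f are simple poles at z = -I, z = -2.
  |-I|² = 1 < 16 = 4², so this pole is inside the contour.
  |-2|² = 4 < 16 = 4², so this pole is inside the contour.

With P(z) = exp(2*z) and Q(z) = z^2 + 2*z + I*z + 2*I, each pole is simple, so Res(f, z₀) = P(z₀)/Q'(z₀) with Q'(z) = 2*z + 2 + I.
  Res(f, -I) = P(-I)/Q'(-I) = (exp(-2*I))/(2 - I) = (2/5 + I/5)*exp(-2*I)
  Res(f, -2) = P(-2)/Q'(-2) = (exp(-4))/(-2 + I) = (-2/5 - I/5)*exp(-4)

Sum of residues inside C: (2/5 + I/5)*exp(-2*I) + (-2/5 - I/5)*exp(-4)
∮_C f(z) dz = 2πi · ((2/5 + I/5)*exp(-2*I) + (-2/5 - I/5)*exp(-4)) = pi*(2/5 - 4*I/5)*exp(-4) + pi*(-2/5 + 4*I/5)*exp(-2*I)

Final answer: pi*(2/5 - 4*I/5)*exp(-4) + pi*(-2/5 + 4*I/5)*exp(-2*I)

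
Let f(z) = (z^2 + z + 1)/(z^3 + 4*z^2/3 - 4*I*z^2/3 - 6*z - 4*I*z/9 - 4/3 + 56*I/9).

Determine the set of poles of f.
The singularities of f are the zeros of the denominator. Factoring,
  z^3 + 4*z^2/3 - 4*I*z^2/3 - 6*z - 4*I*z/9 - 4/3 + 56*I/9 = (z + 1/3 - I)*(z + 3 - I/3)*(z - 2)
so the candidates are z = -1/3 + I, z = -3 + I/3, z = 2.

Check the numerator P(z) = z^2 + z + 1 at each one:
  P(-1/3 + I) = -2/9 + I/3 ≠ 0, so z = -1/3 + I is a (simple) pole.
  P(-3 + I/3) = 62/9 - 5*I/3 ≠ 0, so z = -3 + I/3 is a (simple) pole.
  P(2) = 7 ≠ 0, so z = 2 is a (simple) pole.

Poles of f: {-3 + I/3, -1/3 + I, 2}

Final answer: {-3 + I/3, -1/3 + I, 2}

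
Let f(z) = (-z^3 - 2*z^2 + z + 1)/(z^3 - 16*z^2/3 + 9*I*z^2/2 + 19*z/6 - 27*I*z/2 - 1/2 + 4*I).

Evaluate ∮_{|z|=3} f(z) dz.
By the residue theorem, ∮_C f(z) dz = 2πi · (sum of the residues of f at the poles inside |z| = 3).

The denominator factors as (z - 1/3)*(z - 3 + 3*I/2)*(z - 2 + 3*I), so the singularities of f are simple poles at z = 1/3, z = 3 - 3*I/2, z = 2 - 3*I.
  |1/3|² = 1/9 < 9 = 3², so this pole is inside the contour.
  |3 - 3*I/2|² = 45/4 > 9 = 3², so this pole is outside the contour.
  |2 - 3*I|² = 13 > 9 = 3², so this pole is outside the contour.

With P(z) = -z^3 - 2*z^2 + z + 1 and Q(z) = z^3 - 16*z^2/3 + 9*I*z^2/2 + 19*z/6 - 27*I*z/2 - 1/2 + 4*I, each pole is simple, so Res(f, z₀) = P(z₀)/Q'(z₀) with Q'(z) = 3*z^2 - 32*z/3 + 9*I*z + 19/6 - 27*I/2.
  Res(f, 1/3) = P(1/3)/Q'(1/3) = (29/27)/(-1/18 - 21*I/2) = -29/53583 + 1827*I/17861

∮_C f(z) dz = 2πi · (-29/53583 + 1827*I/17861) = pi*(-3654/17861 - 58*I/53583)

Final answer: pi*(-3654/17861 - 58*I/53583)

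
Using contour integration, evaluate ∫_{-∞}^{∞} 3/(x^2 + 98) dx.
Let f(z) = 3/(z^2 + 98). The denominator has no real zeros and deg Q - deg P = 2 ≥ 2, so the integral of f over the upper semicircle |z| = R tends to 0 as R → ∞. Closing the contour in the upper half-plane,
  ∫_{-∞}^{∞} f(x) dx = 2πi · Σ Res(f, z_k)  over the poles with Im z_k > 0.

Zeros of the denominator: z^2 + 98 = 0 gives z = ±7*sqrt(2)*I.
Upper half-plane: z = 7*sqrt(2)*I (simple).

Each pole is a simple zero of Q(z) = z^2 + 98, so Res(f, z₀) = P(z₀)/Q'(z₀) with P(z) = 3, Q'(z) = 2*z:
  Res(f, 7*sqrt(2)*I) = (3)/(14*sqrt(2)*I) = -3*sqrt(2)*I/28

∫_{-∞}^{∞} f(x) dx = 2πi · (-3*sqrt(2)*I/28) = 3*sqrt(2)*pi/14

Final answer: 3*sqrt(2)*pi/14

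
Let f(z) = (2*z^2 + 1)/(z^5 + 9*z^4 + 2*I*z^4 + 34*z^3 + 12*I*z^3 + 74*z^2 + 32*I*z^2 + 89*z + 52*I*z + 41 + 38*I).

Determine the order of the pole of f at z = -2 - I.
4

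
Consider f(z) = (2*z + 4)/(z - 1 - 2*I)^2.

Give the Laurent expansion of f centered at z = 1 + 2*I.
(6 + 4*I)/(z - 1 - 2*I)^2 + 2/(z - 1 - 2*I)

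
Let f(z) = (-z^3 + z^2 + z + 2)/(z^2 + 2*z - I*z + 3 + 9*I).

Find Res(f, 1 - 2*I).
Write f(z) = P(z)/Q(z) with P(z) = -z^3 + z^2 + z + 2 and Q(z) = z^2 + 2*z - I*z + 3 + 9*I.
The denominator factors as Q(z) = (z + 3 - 3*I)*(z - 1 + 2*I), so z = 1 - 2*I is a simple zero of Q and P is analytic there; z = 1 - 2*I is therefore a simple pole and
  Res(f, z₀) = P(z₀)/Q'(z₀).

Q'(z) = 2*z + 2 - I, so Q'(1 - 2*I) = 4 - 5*I.
P(1 - 2*I) = 11 - 8*I.

Res(f, 1 - 2*I) = (11 - 8*I)/(4 - 5*I) = 84/41 + 23*I/41

Final answer: 84/41 + 23*I/41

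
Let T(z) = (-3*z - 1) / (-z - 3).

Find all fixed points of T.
T(z) = z means -3*z - 1 = z*(-z - 3), i.e.
  1 - z^2 = 0.
Discriminant: (0)^2 - 4*(-1)*(1) = 4, so the roots are real.
  z = (0 ± sqrt(4))/(2*(-1))
Fixed points: {-1, 1}

Final answer: {-1, 1}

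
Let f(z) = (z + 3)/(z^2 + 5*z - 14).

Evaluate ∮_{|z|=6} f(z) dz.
10*I*pi/9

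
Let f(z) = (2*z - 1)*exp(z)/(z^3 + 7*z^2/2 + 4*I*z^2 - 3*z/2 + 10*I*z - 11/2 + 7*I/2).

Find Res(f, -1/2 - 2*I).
Write f(z) = P(z)/Q(z) with P(z) = (2*z - 1)*exp(z) and Q(z) = z^3 + 7*z^2/2 + 4*I*z^2 - 3*z/2 + 10*I*z - 11/2 + 7*I/2.
The denominator factors as Q(z) = (z + 1/2 + 2*I)*(z + 1 + I)*(z + 2 + I), so z = -1/2 - 2*I is a simple zero of Q and P is analytic there; z = -1/2 - 2*I is therefore a simple pole and
  Res(f, z₀) = P(z₀)/Q'(z₀).

Q'(z) = 3*z^2 + 7*z + 8*I*z - 3/2 + 10*I, so Q'(-1/2 - 2*I) = -1/4 - 2*I.
P(-1/2 - 2*I) = (-2 - 4*I)*exp(-1/2 - 2*I).

Res(f, -1/2 - 2*I) = ((-2 - 4*I)*exp(-1/2 - 2*I))/(-1/4 - 2*I) = (136/65 - 48*I/65)*exp(-1/2 - 2*I)

Final answer: (136/65 - 48*I/65)*exp(-1/2 - 2*I)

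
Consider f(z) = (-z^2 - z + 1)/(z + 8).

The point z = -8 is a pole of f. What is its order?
Factor the denominator:
  z + 8 = (z + 8)

The numerator P(z) = -z^2 - z + 1 has P(-8) = -55 ≠ 0, so no factor of (z + 8) cancels.
Near z = -8 we can therefore write f(z) = g(z)/(z + 8) with g analytic at -8 and g(-8) ≠ 0 (g is just the numerator).

Hence z = -8 is a pole of order 1.

Final answer: 1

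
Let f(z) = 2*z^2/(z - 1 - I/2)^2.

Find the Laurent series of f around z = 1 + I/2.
Put w = z - (1 + I/2), i.e. z = w + 1 + I/2. The denominator is w^2, so it suffices to rewrite the numerator in powers of w.

P(z) = 2*z^2
P(w + 1 + I/2) = 3/2 + 2*I + (4 + 2*I)*w + 2*w^2

Dividing each term by w^2:
  f = (3/2 + 2*I)/w^2 + (4 + 2*I)/w + 2

Substituting back w = z - 1 - I/2:
  f(z) = (3/2 + 2*I)/(z - 1 - I/2)^2 + (4 + 2*I)/(z - 1 - I/2) + 2

The series is finite because the numerator is a polynomial; the negative powers form the principal part, and the coefficient of 1/(z - 1 - I/2) gives Res(f, 1 + I/2) = 4 + 2*I.

Final answer: (3/2 + 2*I)/(z - 1 - I/2)^2 + (4 + 2*I)/(z - 1 - I/2) + 2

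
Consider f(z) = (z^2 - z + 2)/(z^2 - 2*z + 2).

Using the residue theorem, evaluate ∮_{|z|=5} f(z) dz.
By the residue theorem, ∮_C f(z) dz = 2πi · (sum of the residues of f at the poles inside |z| = 5).

The denominator factors as (z - 1 + I)*(z - 1 - I), so the singularities of f are simple poles at z = 1 - I, z = 1 + I.
  |1 - I|² = 2 < 25 = 5², so this pole is inside the contour.
  |1 + I|² = 2 < 25 = 5², so this pole is inside the contour.

With P(z) = z^2 - z + 2 and Q(z) = z^2 - 2*z + 2, each pole is simple, so Res(f, z₀) = P(z₀)/Q'(z₀) with Q'(z) = 2*z - 2.
  Res(f, 1 - I) = P(1 - I)/Q'(1 - I) = (1 - I)/(-2*I) = 1/2 + I/2
  Res(f, 1 + I) = P(1 + I)/Q'(1 + I) = (1 + I)/(2*I) = 1/2 - I/2

Sum of residues inside C: 1
∮_C f(z) dz = 2πi · (1) = 2*I*pi

Final answer: 2*I*pi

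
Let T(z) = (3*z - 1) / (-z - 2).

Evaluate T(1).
Substitute z = 1:
  numerator:   3*(1) - 1 = 2
  denominator: -(1) - 2 = -3
T(1) = (2)/(-3) = -2/3

Final answer: -2/3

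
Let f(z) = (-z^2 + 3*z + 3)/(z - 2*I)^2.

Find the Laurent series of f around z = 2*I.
Put w = z - (2*I), i.e. z = w + 2*I. The denominator is w^2, so it suffices to rewrite the numerator in powers of w.

P(z) = -z^2 + 3*z + 3
P(w + 2*I) = 7 + 6*I + (3 - 4*I)*w - w^2

Dividing each term by w^2:
  f = (7 + 6*I)/w^2 + (3 - 4*I)/w - 1

Substituting back w = z - 2*I:
  f(z) = (7 + 6*I)/(z - 2*I)^2 + (3 - 4*I)/(z - 2*I) - 1

The series is finite because the numerator is a polynomial; the negative powers form the principal part, and the coefficient of 1/(z - 2*I) gives Res(f, 2*I) = 3 - 4*I.

Final answer: (7 + 6*I)/(z - 2*I)^2 + (3 - 4*I)/(z - 2*I) - 1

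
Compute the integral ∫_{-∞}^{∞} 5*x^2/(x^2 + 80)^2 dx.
Let f(z) = 5*z^2/(z^2 + 80)^2. The denominator has no real zeros and deg Q - deg P = 2 ≥ 2, so the integral of f over the upper semicircle |z| = R tends to 0 as R → ∞. Closing the contour in the upper half-plane,
  ∫_{-∞}^{∞} f(x) dx = 2πi · Σ Res(f, z_k)  over the poles with Im z_k > 0.

Zeros of the denominator: z^2 + 80 = 0 gives z = ±4*sqrt(5)*I.
Upper half-plane: z = 4*sqrt(5)*I (a pole of order 2).

Write f(z) = g(z)/(z - 4*sqrt(5)*I)^2 with g(z) = 5*z^2/(z + 4*sqrt(5)*I)^2. For a double pole, Res(f, z₀) = g'(z₀):
  g'(z) = 40*sqrt(5)*I*z/(z + 4*sqrt(5)*I)^3
  Res(f, 4*sqrt(5)*I) = g'(4*sqrt(5)*I) = -sqrt(5)*I/16

∫_{-∞}^{∞} f(x) dx = 2πi · (-sqrt(5)*I/16) = sqrt(5)*pi/8

Final answer: sqrt(5)*pi/8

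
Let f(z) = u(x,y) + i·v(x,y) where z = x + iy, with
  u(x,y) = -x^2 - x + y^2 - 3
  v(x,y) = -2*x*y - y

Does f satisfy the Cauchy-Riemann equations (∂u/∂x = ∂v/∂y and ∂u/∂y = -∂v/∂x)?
∂u/∂x = -2*x - 1
∂v/∂y = -2*x - 1
∂u/∂y = 2*y
∂v/∂x = -2*y
∂u/∂x = ∂v/∂y and ∂u/∂y = -∂v/∂x hold identically; f is analytic.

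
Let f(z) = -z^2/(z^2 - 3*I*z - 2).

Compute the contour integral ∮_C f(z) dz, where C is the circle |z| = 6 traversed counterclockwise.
By the residue theorem, ∮_C f(z) dz = 2πi · (sum of the residues of f at the poles inside |z| = 6).

The denominator factors as (z - 2*I)*(z - I), so the singularities of f are simple poles at z = 2*I, z = I.
  |2*I|² = 4 < 36 = 6², so this pole is inside the contour.
  |I|² = 1 < 36 = 6², so this pole is inside the contour.

With P(z) = -z^2 and Q(z) = z^2 - 3*I*z - 2, each pole is simple, so Res(f, z₀) = P(z₀)/Q'(z₀) with Q'(z) = 2*z - 3*I.
  Res(f, 2*I) = P(2*I)/Q'(2*I) = (4)/(I) = -4*I
  Res(f, I) = P(I)/Q'(I) = (1)/(-I) = I

Sum of residues inside C: -3*I
∮_C f(z) dz = 2πi · (-3*I) = 6*pi

Final answer: 6*pi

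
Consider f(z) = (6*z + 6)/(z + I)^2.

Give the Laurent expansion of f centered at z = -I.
Put w = z - (-I), i.e. z = w - I. The denominator is w^2, so it suffices to rewrite the numerator in powers of w.

P(z) = 6*z + 6
P(w - I) = 6 - 6*I + 6*w

Dividing each term by w^2:
  f = (6 - 6*I)/w^2 + 6/w

Substituting back w = z + I:
  f(z) = (6 - 6*I)/(z + I)^2 + 6/(z + I)

The series is finite because the numerator is a polynomial; the negative powers form the principal part, and the coefficient of 1/(z + I) gives Res(f, -I) = 6.

Final answer: (6 - 6*I)/(z + I)^2 + 6/(z + I)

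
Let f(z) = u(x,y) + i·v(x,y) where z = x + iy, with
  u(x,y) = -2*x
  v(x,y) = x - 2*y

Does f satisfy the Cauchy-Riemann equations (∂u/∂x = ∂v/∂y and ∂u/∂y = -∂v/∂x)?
∂u/∂x = -2
∂v/∂y = -2
∂u/∂y = 0
∂v/∂x = 1
∂u/∂y ≠ -∂v/∂x; the Cauchy-Riemann equations are not satisfied, so f is not analytic.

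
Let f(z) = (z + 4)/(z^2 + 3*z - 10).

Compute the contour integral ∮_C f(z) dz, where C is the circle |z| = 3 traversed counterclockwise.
12*I*pi/7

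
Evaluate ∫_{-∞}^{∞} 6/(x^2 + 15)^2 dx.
Let f(z) = 6/(z^2 + 15)^2. The denominator has no real zeros and deg Q - deg P = 4 ≥ 2, so the integral of f over the upper semicircle |z| = R tends to 0 as R → ∞. Closing the contour in the upper half-plane,
  ∫_{-∞}^{∞} f(x) dx = 2πi · Σ Res(f, z_k)  over the poles with Im z_k > 0.

Zeros of the denominator: z^2 + 15 = 0 gives z = ±sqrt(15)*I.
Upper half-plane: z = sqrt(15)*I (a pole of order 2).

Write f(z) = g(z)/(z - sqrt(15)*I)^2 with g(z) = 6/(z + sqrt(15)*I)^2. For a double pole, Res(f, z₀) = g'(z₀):
  g'(z) = -12/(z + sqrt(15)*I)^3
  Res(f, sqrt(15)*I) = g'(sqrt(15)*I) = -sqrt(15)*I/150

∫_{-∞}^{∞} f(x) dx = 2πi · (-sqrt(15)*I/150) = sqrt(15)*pi/75

Final answer: sqrt(15)*pi/75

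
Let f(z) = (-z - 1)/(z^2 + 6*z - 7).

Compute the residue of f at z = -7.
Write f(z) = P(z)/Q(z) with P(z) = -z - 1 and Q(z) = z^2 + 6*z - 7.
The denominator factors as Q(z) = (z - 1)*(z + 7), so z = -7 is a simple zero of Q and P is analytic there; z = -7 is therefore a simple pole and
  Res(f, z₀) = P(z₀)/Q'(z₀).

Q'(z) = 2*z + 6, so Q'(-7) = -8.
P(-7) = 6.

Res(f, -7) = (6)/(-8) = -3/4

Final answer: -3/4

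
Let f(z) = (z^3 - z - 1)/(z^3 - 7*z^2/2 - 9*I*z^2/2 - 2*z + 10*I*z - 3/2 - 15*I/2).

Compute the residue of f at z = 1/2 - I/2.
Write f(z) = P(z)/Q(z) with P(z) = z^3 - z - 1 and Q(z) = z^3 - 7*z^2/2 - 9*I*z^2/2 - 2*z + 10*I*z - 3/2 - 15*I/2.
The denominator factors as Q(z) = (z - 3*I)*(z - 1/2 + I/2)*(z - 3 - 2*I), so z = 1/2 - I/2 is a simple zero of Q and P is analytic there; z = 1/2 - I/2 is therefore a simple pole and
  Res(f, z₀) = P(z₀)/Q'(z₀).

Q'(z) = 3*z^2 - 7*z - 9*I*z - 2 + 10*I, so Q'(1/2 - I/2) = -10 + 15*I/2.
P(1/2 - I/2) = -7/4 + I/4.

Res(f, 1/2 - I/2) = (-7/4 + I/4)/(-10 + 15*I/2) = 31/250 + 17*I/250

Final answer: 31/250 + 17*I/250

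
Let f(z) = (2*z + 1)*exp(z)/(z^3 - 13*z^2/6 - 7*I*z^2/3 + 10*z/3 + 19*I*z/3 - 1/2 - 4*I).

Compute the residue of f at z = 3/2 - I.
(-816/6497 + 4248*I/6497)*exp(3/2 - I)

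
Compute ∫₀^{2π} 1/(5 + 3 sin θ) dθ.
Call the integral J. The integrand is 2π-periodic and we integrate over a full period, so shifting θ does not change the value (θ → θ + π/2 turns sin θ into cos θ). Hence
  J = ∫₀^{2π} dθ/(5 + 3 cos θ).
Put z = e^{iθ}: then cos θ = (z + 1/z)/2, dθ = dz/(iz), and z runs once counterclockwise around |z| = 1:
  J = ∮_{|z|=1} 1/(5 + 3*(z + 1/z)/2) · dz/(iz) = (2/i) ∮_{|z|=1} dz/(3*z^2 + 10*z + 3).
The roots of 3*z^2 + 10*z + 3 are z = (-5 ± sqrt(5^2 - 3^2))/3, with sqrt(16) = 4; their product is 1, so only z₊ = -1/3 lies inside the unit circle (z₋ = -3 lies outside).
z₊ is a simple zero of q(z) = 3*z^2 + 10*z + 3, so Res(1/q, z₊) = 1/q'(z₊) with q'(z) = 6*z + 10; and q'(z₊) = 3*(z₊ - z₋) = 8.
Therefore J = (2/i) · 2πi · 1/(8) = 2*pi/(4) = pi/2

Final answer: pi/2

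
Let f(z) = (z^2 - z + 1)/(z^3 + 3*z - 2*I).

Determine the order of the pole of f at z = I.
Factor the denominator:
  z^3 + 3*z - 2*I = (z - I)^2*(z + 2*I)

The numerator P(z) = z^2 - z + 1 has P(I) = -I ≠ 0, so no factor of (z - I) cancels.
Near z = I we can therefore write f(z) = g(z)/(z - I)^2 with g analytic at I and g(I) ≠ 0 (g is the numerator divided by the remaining denominator factors).

Hence z = I is a pole of order 2.

Final answer: 2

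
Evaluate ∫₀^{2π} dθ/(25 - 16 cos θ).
Call the integral J. The integrand is 2π-periodic and we integrate over a full period, so shifting θ does not change the value (θ → θ + π flips the sign of the trig term). Hence
  J = ∫₀^{2π} dθ/(25 + 16 cos θ).
Put z = e^{iθ}: then cos θ = (z + 1/z)/2, dθ = dz/(iz), and z runs once counterclockwise around |z| = 1:
  J = ∮_{|z|=1} 1/(25 + 16*(z + 1/z)/2) · dz/(iz) = (2/i) ∮_{|z|=1} dz/(16*z^2 + 50*z + 16).
The roots of 16*z^2 + 50*z + 16 are z = (-25 ± sqrt(25^2 - 16^2))/16, with sqrt(369) = 3*sqrt(41); their product is 1, so only z₊ = -25/16 + 3*sqrt(41)/16 lies inside the unit circle (z₋ = -25/16 - 3*sqrt(41)/16 lies outside).
z₊ is a simple zero of q(z) = 16*z^2 + 50*z + 16, so Res(1/q, z₊) = 1/q'(z₊) with q'(z) = 32*z + 50; and q'(z₊) = 16*(z₊ - z₋) = 6*sqrt(41).
Therefore J = (2/i) · 2πi · 1/(6*sqrt(41)) = 2*pi/(3*sqrt(41)) = 2*sqrt(41)*pi/123

Final answer: 2*sqrt(41)*pi/123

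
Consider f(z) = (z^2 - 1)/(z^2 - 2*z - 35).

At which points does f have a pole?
The singularities of f are the zeros of the denominator. Factoring,
  z^2 - 2*z - 35 = (z + 5)*(z - 7)
so the candidates are z = -5, z = 7.

Check the numerator P(z) = z^2 - 1 at each one:
  P(-5) = 24 ≠ 0, so z = -5 is a (simple) pole.
  P(7) = 48 ≠ 0, so z = 7 is a (simple) pole.

Poles of f: {-5, 7}

Final answer: {-5, 7}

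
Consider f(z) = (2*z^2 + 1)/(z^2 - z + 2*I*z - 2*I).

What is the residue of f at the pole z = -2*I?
Write f(z) = P(z)/Q(z) with P(z) = 2*z^2 + 1 and Q(z) = z^2 - z + 2*I*z - 2*I.
The denominator factors as Q(z) = (z + 2*I)*(z - 1), so z = -2*I is a simple zero of Q and P is analytic there; z = -2*I is therefore a simple pole and
  Res(f, z₀) = P(z₀)/Q'(z₀).

Q'(z) = 2*z - 1 + 2*I, so Q'(-2*I) = -1 - 2*I.
P(-2*I) = -7.

Res(f, -2*I) = (-7)/(-1 - 2*I) = 7/5 - 14*I/5

Final answer: 7/5 - 14*I/5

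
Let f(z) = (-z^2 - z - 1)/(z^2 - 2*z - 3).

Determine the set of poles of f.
{-1, 3}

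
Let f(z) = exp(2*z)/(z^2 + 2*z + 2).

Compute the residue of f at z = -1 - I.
I*exp(-2 - 2*I)/2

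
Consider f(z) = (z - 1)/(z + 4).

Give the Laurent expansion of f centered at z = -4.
Put w = z - (-4), i.e. z = w - 4. The denominator is w, so it suffices to rewrite the numerator in powers of w.

P(z) = z - 1
P(w - 4) = -5 + w

Dividing each term by w:
  f = -5/w + 1

Substituting back w = z + 4:
  f(z) = -5/(z + 4) + 1

The series is finite because the numerator is a polynomial; the negative powers form the principal part, and the coefficient of 1/(z + 4) gives Res(f, -4) = -5.

Final answer: -5/(z + 4) + 1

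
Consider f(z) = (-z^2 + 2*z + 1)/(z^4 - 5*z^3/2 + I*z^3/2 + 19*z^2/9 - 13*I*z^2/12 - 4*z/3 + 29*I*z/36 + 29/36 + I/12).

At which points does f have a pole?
{-I, I/2, 1 + I/3, 3/2 - I/3}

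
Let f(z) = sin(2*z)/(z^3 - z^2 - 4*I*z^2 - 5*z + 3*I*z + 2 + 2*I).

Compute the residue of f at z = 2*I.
(-1/2 - I/2)*sinh(4)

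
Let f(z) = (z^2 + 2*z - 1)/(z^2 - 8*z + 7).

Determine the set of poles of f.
{1, 7}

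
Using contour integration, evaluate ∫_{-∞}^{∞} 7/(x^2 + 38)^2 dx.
Let f(z) = 7/(z^2 + 38)^2. The denominator has no real zeros and deg Q - deg P = 4 ≥ 2, so the integral of f over the upper semicircle |z| = R tends to 0 as R → ∞. Closing the contour in the upper half-plane,
  ∫_{-∞}^{∞} f(x) dx = 2πi · Σ Res(f, z_k)  over the poles with Im z_k > 0.

Zeros of the denominator: z^2 + 38 = 0 gives z = ±sqrt(38)*I.
Upper half-plane: z = sqrt(38)*I (a pole of order 2).

Write f(z) = g(z)/(z - sqrt(38)*I)^2 with g(z) = 7/(z + sqrt(38)*I)^2. For a double pole, Res(f, z₀) = g'(z₀):
  g'(z) = -14/(z + sqrt(38)*I)^3
  Res(f, sqrt(38)*I) = g'(sqrt(38)*I) = -7*sqrt(38)*I/5776

∫_{-∞}^{∞} f(x) dx = 2πi · (-7*sqrt(38)*I/5776) = 7*sqrt(38)*pi/2888

Final answer: 7*sqrt(38)*pi/2888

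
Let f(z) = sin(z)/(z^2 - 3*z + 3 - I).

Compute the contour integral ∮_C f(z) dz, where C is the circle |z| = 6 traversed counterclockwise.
By the residue theorem, ∮_C f(z) dz = 2πi · (sum of the residues of f at the poles inside |z| = 6).

The denominator factors as (z - 1 + I)*(z - 2 - I), so the singularities of f are simple poles at z = 1 - I, z = 2 + I.
  |1 - I|² = 2 < 36 = 6², so this pole is inside the contour.
  |2 + I|² = 5 < 36 = 6², so this pole is inside the contour.

With P(z) = sin(z) and Q(z) = z^2 - 3*z + 3 - I, each pole is simple, so Res(f, z₀) = P(z₀)/Q'(z₀) with Q'(z) = 2*z - 3.
  Res(f, 1 - I) = P(1 - I)/Q'(1 - I) = (sin(1 - I))/(-1 - 2*I) = (-1/5 + 2*I/5)*sin(1 - I)
  Res(f, 2 + I) = P(2 + I)/Q'(2 + I) = (sin(2 + I))/(1 + 2*I) = (1/5 - 2*I/5)*sin(2 + I)

Sum of residues inside C: (1/5 - 2*I/5)*sin(2 + I) + (-1/5 + 2*I/5)*sin(1 - I)
∮_C f(z) dz = 2πi · ((1/5 - 2*I/5)*sin(2 + I) + (-1/5 + 2*I/5)*sin(1 - I)) = pi*(-4/5 - 2*I/5)*sin(1 - I) + pi*(4/5 + 2*I/5)*sin(2 + I)

Final answer: pi*(-4/5 - 2*I/5)*sin(1 - I) + pi*(4/5 + 2*I/5)*sin(2 + I)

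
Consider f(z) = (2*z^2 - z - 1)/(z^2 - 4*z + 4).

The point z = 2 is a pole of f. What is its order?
2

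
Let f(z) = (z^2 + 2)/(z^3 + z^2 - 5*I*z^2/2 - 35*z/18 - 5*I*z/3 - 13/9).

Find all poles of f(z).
The singularities of f are the zeros of the denominator. Factoring,
  z^3 + z^2 - 5*I*z^2/2 - 35*z/18 - 5*I*z/3 - 13/9 = (z - 2/3 - I)*(z + 2/3)*(z + 1 - 3*I/2)
so the candidates are z = 2/3 + I, z = -2/3, z = -1 + 3*I/2.

Check the numerator P(z) = z^2 + 2 at each one:
  P(2/3 + I) = 13/9 + 4*I/3 ≠ 0, so z = 2/3 + I is a (simple) pole.
  P(-2/3) = 22/9 ≠ 0, so z = -2/3 is a (simple) pole.
  P(-1 + 3*I/2) = 3/4 - 3*I ≠ 0, so z = -1 + 3*I/2 is a (simple) pole.

Poles of f: {-1 + 3*I/2, -2/3, 2/3 + I}

Final answer: {-1 + 3*I/2, -2/3, 2/3 + I}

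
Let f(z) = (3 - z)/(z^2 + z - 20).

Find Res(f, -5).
-8/9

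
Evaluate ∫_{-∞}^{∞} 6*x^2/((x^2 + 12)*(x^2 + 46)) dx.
3*pi*(-2*sqrt(3) + sqrt(46))/17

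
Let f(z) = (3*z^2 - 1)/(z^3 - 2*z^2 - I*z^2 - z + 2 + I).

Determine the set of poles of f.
{-1, 1, 2 + I}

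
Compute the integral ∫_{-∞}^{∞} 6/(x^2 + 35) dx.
Let f(z) = 6/(z^2 + 35). The denominator has no real zeros and deg Q - deg P = 2 ≥ 2, so the integral of f over the upper semicircle |z| = R tends to 0 as R → ∞. Closing the contour in the upper half-plane,
  ∫_{-∞}^{∞} f(x) dx = 2πi · Σ Res(f, z_k)  over the poles with Im z_k > 0.

Zeros of the denominator: z^2 + 35 = 0 gives z = ±sqrt(35)*I.
Upper half-plane: z = sqrt(35)*I (simple).

Each pole is a simple zero of Q(z) = z^2 + 35, so Res(f, z₀) = P(z₀)/Q'(z₀) with P(z) = 6, Q'(z) = 2*z:
  Res(f, sqrt(35)*I) = (6)/(2*sqrt(35)*I) = -3*sqrt(35)*I/35

∫_{-∞}^{∞} f(x) dx = 2πi · (-3*sqrt(35)*I/35) = 6*sqrt(35)*pi/35

Final answer: 6*sqrt(35)*pi/35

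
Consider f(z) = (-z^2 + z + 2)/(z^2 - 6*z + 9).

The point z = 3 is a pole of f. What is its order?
Factor the denominator:
  z^2 - 6*z + 9 = (z - 3)^2

The numerator P(z) = -z^2 + z + 2 has P(3) = -4 ≠ 0, so no factor of (z - 3) cancels.
Near z = 3 we can therefore write f(z) = g(z)/(z - 3)^2 with g analytic at 3 and g(3) ≠ 0 (g is just the numerator).

Hence z = 3 is a pole of order 2.

Final answer: 2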